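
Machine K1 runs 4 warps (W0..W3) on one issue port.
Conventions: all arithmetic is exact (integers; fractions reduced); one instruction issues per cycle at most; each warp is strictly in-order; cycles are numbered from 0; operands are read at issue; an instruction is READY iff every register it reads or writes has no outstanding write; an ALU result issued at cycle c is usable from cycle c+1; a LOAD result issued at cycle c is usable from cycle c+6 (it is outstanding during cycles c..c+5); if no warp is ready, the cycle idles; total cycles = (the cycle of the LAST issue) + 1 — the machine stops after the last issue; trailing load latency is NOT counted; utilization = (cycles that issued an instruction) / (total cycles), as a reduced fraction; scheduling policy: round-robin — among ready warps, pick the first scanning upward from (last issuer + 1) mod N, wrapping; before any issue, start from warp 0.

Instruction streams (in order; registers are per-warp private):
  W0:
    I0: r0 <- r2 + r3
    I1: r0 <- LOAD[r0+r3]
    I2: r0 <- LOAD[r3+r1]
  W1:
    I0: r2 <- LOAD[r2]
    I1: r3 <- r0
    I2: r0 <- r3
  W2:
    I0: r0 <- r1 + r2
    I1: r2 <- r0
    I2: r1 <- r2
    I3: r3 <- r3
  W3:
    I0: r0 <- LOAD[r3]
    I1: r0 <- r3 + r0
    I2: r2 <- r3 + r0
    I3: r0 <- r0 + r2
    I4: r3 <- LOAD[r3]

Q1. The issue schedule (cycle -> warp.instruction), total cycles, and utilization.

cycle 0: W0.I0
cycle 1: W1.I0
cycle 2: W2.I0
cycle 3: W3.I0
cycle 4: W0.I1
cycle 5: W1.I1
cycle 6: W2.I1
cycle 7: W1.I2
cycle 8: W2.I2
cycle 9: W3.I1
cycle 10: W0.I2
cycle 11: W2.I3
cycle 12: W3.I2
cycle 13: W3.I3
cycle 14: W3.I4

Answer: 15 cycles, utilization 1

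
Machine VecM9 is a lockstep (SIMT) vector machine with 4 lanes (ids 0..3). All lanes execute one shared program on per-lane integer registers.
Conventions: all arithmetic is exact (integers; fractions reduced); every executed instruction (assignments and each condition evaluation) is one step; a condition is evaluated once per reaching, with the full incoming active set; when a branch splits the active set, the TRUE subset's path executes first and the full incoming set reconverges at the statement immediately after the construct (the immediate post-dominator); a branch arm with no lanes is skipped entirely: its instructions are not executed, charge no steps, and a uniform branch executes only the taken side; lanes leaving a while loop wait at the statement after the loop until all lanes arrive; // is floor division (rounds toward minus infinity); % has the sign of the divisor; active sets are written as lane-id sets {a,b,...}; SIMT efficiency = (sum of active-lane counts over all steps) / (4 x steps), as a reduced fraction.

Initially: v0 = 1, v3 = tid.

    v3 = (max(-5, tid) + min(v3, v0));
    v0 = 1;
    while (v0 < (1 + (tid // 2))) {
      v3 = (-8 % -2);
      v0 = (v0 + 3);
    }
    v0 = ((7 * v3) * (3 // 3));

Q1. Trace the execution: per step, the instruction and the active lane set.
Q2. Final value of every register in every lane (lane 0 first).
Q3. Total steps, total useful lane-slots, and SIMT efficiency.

step 0: v3 <- (max(-5, tid) + min(v3, v0)) {0,1,2,3}
step 1: v0 <- 1                      {0,1,2,3}
step 2: eval (v0 < (1 + (tid // 2))) {0,1,2,3}
step 3: v3 <- (-8 % -2)              {2,3}
step 4: v0 <- (v0 + 3)               {2,3}
step 5: eval (v0 < (1 + (tid // 2))) {2,3}
step 6: v0 <- ((7 * v3) * (3 // 3))  {0,1,2,3}

Answer: 7 steps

v0: 0,14,0,0
v3: 0,2,0,0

steps = 7; useful = 22; efficiency = 22/28 = 11/14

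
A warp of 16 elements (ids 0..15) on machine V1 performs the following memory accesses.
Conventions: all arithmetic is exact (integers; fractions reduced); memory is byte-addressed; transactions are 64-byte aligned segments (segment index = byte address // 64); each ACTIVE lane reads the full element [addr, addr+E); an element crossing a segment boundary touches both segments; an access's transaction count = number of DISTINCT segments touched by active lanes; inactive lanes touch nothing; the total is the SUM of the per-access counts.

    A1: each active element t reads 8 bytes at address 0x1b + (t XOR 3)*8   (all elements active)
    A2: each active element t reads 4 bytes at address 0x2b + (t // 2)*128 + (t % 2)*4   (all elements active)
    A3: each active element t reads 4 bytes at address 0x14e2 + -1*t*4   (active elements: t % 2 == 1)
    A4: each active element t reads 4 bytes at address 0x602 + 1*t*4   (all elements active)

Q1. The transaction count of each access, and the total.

A1: 3 transactions
A2: 8 transactions
A3: 2 transactions
A4: 2 transactions

Answer: 3,8,2,2; total 15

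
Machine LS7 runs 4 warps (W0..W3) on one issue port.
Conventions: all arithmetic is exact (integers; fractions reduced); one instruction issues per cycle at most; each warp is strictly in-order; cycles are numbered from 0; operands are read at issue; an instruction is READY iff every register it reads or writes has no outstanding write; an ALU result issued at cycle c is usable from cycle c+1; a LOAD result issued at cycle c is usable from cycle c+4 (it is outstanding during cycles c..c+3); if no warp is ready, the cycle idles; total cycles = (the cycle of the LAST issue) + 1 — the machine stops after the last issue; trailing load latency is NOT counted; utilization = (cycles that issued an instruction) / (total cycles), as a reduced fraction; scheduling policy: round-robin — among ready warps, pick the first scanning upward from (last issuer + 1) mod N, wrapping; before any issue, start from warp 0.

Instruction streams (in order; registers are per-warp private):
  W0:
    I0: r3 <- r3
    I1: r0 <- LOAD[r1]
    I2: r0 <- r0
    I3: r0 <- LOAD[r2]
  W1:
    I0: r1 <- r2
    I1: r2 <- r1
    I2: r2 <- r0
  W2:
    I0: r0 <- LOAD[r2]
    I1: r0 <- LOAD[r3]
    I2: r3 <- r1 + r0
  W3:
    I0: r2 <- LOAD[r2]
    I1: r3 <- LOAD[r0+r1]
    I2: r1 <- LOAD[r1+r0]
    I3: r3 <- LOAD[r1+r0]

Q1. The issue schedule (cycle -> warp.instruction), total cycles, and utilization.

cycle 0: W0.I0
cycle 1: W1.I0
cycle 2: W2.I0
cycle 3: W3.I0
cycle 4: W0.I1
cycle 5: W1.I1
cycle 6: W2.I1
cycle 7: W3.I1
cycle 8: W0.I2
cycle 9: W1.I2
cycle 10: W2.I2
cycle 11: W3.I2
cycle 12: W0.I3
cycle 13: idle
cycle 14: idle
cycle 15: W3.I3

Answer: 16 cycles, utilization 7/8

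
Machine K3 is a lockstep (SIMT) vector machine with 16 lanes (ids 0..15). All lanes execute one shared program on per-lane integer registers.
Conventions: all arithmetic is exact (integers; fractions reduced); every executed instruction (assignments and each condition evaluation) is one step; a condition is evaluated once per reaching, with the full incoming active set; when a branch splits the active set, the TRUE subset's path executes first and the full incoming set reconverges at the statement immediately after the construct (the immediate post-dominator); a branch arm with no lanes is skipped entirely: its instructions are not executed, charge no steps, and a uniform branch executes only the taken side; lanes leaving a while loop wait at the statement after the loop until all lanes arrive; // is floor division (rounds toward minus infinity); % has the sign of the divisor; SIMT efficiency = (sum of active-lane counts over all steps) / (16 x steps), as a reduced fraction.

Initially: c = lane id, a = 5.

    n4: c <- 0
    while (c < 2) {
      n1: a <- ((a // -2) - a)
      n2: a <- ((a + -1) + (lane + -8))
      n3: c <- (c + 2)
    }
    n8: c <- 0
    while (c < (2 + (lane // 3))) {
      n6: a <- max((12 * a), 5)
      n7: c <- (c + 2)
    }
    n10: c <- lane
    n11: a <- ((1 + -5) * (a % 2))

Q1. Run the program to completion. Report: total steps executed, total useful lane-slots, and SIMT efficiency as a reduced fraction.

Answer: 22 steps, 271 useful, 271/352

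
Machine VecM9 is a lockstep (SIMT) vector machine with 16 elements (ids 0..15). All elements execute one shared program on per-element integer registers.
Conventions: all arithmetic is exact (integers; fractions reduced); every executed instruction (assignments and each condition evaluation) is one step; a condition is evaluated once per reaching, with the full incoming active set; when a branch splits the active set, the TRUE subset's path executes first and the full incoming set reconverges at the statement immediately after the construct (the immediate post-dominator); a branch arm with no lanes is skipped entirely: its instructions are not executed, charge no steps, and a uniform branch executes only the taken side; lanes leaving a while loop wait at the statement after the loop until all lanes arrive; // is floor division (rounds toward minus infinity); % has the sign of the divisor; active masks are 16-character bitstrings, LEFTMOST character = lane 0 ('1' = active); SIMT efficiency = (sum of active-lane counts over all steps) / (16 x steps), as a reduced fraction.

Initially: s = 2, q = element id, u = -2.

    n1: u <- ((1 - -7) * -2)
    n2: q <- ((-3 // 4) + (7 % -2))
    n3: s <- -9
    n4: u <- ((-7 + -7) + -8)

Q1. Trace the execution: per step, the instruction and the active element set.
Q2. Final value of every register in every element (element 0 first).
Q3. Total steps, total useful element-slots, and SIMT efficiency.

step 0: u <- ((1 - -7) * -2)         1111111111111111
step 1: q <- ((-3 // 4) + (7 % -2))  1111111111111111
step 2: s <- -9                      1111111111111111
step 3: u <- ((-7 + -7) + -8)        1111111111111111

Answer: 4 steps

s: -9,-9,-9,-9,-9,-9,-9,-9,-9,-9,-9,-9,-9,-9,-9,-9
q: -2,-2,-2,-2,-2,-2,-2,-2,-2,-2,-2,-2,-2,-2,-2,-2
u: -22,-22,-22,-22,-22,-22,-22,-22,-22,-22,-22,-22,-22,-22,-22,-22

steps = 4; useful = 64; efficiency = 64/64 = 1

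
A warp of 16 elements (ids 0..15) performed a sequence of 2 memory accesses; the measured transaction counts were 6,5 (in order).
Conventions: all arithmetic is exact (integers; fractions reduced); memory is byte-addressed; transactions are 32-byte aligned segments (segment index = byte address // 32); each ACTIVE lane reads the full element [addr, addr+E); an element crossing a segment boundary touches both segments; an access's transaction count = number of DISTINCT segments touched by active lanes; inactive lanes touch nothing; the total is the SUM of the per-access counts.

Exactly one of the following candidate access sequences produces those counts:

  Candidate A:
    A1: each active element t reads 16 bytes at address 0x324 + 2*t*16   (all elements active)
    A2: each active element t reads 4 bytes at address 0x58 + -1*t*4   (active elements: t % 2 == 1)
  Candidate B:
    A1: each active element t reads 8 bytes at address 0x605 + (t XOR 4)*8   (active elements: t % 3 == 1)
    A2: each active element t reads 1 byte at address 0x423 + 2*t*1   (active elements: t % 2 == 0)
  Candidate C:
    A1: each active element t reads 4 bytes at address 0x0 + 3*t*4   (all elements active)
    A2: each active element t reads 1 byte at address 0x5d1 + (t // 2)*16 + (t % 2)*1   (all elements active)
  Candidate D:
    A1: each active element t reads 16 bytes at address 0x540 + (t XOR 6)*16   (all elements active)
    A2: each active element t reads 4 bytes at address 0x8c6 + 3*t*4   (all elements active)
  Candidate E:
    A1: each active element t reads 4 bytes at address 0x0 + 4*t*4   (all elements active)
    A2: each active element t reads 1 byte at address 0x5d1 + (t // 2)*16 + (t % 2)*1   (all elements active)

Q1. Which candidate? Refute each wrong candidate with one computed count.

A: A1 gives 16 transactions, not 6
B: A1 gives 4 transactions, not 6
D: A1 gives 8 transactions, not 6
E: A1 gives 8 transactions, not 6
C: all counts match (6,5)

Answer: C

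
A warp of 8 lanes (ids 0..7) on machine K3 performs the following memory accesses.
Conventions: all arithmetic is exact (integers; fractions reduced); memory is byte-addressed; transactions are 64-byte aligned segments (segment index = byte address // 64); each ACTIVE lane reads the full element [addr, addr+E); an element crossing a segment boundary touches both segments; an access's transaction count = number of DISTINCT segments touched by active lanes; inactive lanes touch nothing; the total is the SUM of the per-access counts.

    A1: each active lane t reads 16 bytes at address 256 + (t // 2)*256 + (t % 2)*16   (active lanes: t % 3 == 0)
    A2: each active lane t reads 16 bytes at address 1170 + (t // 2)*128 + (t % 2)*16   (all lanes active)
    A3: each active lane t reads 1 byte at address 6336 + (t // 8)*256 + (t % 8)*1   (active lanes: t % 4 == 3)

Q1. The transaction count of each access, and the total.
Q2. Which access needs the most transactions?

A1: 3 transactions
A2: 4 transactions
A3: 1 transaction

Answer: 3,4,1; total 8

Answer: A2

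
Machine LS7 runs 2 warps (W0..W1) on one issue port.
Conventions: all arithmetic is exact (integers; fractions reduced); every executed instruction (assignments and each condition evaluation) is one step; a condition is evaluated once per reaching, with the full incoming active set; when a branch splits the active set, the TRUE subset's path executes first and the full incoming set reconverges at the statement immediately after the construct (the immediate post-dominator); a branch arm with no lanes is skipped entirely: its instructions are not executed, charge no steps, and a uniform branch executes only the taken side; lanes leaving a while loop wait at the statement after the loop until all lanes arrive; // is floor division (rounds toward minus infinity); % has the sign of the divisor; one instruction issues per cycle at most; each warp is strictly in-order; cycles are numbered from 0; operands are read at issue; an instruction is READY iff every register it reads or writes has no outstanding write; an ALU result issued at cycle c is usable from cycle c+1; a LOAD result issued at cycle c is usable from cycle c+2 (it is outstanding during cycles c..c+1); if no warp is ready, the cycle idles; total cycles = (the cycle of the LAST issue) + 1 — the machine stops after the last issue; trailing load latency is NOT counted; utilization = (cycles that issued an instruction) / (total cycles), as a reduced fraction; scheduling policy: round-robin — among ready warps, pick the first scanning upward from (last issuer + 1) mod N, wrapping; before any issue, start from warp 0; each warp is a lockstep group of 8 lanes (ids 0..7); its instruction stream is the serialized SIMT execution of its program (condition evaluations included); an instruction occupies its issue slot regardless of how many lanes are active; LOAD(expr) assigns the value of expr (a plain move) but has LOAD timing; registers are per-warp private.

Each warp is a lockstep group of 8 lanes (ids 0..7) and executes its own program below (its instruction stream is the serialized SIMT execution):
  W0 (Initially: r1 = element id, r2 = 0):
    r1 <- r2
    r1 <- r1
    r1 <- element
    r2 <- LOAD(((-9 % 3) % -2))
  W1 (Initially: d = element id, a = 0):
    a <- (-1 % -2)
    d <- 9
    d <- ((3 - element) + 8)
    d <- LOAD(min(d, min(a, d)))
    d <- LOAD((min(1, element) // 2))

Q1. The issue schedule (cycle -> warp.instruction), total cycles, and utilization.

cycle 0: W0.I0
cycle 1: W1.I0
cycle 2: W0.I1
cycle 3: W1.I1
cycle 4: W0.I2
cycle 5: W1.I2
cycle 6: W0.I3
cycle 7: W1.I3
cycle 8: idle
cycle 9: W1.I4

Answer: 10 cycles, utilization 9/10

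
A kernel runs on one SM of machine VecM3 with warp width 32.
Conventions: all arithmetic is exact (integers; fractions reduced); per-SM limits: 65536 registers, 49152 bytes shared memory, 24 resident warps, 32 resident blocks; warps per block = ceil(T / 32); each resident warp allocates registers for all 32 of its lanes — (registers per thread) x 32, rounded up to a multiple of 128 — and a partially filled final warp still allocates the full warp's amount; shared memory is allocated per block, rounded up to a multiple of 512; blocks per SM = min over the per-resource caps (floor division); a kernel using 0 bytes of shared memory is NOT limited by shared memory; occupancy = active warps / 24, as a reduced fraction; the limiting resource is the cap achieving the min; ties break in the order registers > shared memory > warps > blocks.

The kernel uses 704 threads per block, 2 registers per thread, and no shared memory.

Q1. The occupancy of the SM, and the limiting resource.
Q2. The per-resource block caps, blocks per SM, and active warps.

Answer: occupancy 11/12, limited by warps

registers: 23 blocks
shared memory: no limit (kernel uses none)
warps: 1 block
blocks: 32 blocks

Answer: 1 block, 22 active warps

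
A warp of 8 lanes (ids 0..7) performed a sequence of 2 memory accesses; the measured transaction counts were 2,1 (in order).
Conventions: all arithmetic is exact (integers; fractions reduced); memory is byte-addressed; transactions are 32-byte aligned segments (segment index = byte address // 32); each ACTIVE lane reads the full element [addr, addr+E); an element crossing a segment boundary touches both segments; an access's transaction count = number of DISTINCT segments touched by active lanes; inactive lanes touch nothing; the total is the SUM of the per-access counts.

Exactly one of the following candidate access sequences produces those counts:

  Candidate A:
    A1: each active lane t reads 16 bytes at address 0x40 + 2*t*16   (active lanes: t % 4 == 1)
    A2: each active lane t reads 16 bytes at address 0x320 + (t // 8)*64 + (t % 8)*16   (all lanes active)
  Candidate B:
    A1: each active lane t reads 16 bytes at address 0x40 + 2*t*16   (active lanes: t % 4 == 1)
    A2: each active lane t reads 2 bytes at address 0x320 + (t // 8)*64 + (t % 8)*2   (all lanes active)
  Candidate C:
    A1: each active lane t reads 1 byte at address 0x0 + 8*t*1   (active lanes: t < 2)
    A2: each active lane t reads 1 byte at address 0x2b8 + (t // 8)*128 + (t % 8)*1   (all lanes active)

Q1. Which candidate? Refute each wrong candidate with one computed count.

A: A2 gives 4 transactions, not 1
C: A1 gives 1 transaction, not 2
B: all counts match (2,1)

Answer: B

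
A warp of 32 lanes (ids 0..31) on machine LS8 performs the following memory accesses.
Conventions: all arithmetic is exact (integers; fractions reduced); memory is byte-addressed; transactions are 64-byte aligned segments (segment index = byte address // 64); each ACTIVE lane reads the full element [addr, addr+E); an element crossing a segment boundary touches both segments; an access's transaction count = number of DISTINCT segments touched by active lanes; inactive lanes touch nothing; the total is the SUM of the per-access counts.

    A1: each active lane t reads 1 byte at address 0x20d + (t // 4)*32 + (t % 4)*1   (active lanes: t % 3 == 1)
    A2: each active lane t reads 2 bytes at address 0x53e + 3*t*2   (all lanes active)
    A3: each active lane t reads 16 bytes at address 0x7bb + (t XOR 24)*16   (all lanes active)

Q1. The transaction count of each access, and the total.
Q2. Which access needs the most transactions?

A1: 4 transactions
A2: 4 transactions
A3: 9 transactions

Answer: 4,4,9; total 17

Answer: A3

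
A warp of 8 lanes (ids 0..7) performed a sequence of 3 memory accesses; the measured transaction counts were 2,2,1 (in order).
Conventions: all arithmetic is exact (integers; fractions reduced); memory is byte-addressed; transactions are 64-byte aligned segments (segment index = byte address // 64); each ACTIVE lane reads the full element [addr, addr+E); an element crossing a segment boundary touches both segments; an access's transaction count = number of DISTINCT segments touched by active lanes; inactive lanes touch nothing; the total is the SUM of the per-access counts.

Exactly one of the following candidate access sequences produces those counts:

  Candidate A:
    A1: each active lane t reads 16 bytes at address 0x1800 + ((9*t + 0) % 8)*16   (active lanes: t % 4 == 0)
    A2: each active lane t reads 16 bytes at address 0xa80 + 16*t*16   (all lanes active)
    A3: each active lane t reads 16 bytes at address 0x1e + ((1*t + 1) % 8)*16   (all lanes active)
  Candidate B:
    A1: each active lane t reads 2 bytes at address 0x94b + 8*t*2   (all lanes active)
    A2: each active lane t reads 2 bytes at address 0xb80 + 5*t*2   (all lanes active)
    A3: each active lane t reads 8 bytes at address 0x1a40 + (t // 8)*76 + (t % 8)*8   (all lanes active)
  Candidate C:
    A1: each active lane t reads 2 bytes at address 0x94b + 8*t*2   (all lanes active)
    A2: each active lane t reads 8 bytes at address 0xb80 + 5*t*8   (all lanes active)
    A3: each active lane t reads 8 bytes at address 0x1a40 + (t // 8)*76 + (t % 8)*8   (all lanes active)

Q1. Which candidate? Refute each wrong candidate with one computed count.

A: A2 gives 8 transactions, not 2
C: A2 gives 5 transactions, not 2
B: all counts match (2,2,1)

Answer: B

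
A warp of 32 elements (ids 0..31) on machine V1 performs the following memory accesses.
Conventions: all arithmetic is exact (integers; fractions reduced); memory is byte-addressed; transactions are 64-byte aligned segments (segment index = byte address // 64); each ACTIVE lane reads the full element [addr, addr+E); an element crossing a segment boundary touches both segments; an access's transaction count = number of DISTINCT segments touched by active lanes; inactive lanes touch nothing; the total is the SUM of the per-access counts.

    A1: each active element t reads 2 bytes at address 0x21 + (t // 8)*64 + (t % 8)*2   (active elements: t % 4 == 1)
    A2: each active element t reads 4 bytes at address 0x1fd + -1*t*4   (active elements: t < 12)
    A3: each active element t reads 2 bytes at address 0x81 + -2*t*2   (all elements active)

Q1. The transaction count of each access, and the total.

A1: 4 transactions
A2: 2 transactions
A3: 3 transactions

Answer: 4,2,3; total 9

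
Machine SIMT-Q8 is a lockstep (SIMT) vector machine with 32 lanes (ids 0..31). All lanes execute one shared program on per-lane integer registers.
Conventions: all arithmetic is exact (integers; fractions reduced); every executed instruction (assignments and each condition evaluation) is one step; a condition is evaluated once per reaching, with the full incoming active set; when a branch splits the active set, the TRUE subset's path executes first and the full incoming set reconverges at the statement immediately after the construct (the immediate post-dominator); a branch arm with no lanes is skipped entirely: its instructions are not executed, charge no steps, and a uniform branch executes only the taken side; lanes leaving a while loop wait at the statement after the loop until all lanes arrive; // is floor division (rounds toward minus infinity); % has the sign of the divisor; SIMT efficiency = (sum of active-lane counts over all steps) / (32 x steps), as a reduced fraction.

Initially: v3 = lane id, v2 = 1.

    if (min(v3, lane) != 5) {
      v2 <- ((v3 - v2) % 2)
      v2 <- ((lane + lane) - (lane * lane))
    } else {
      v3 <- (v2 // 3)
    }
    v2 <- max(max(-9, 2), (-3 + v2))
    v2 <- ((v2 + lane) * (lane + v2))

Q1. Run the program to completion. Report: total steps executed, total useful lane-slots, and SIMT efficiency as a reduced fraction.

Answer: 6 steps, 159 useful, 53/64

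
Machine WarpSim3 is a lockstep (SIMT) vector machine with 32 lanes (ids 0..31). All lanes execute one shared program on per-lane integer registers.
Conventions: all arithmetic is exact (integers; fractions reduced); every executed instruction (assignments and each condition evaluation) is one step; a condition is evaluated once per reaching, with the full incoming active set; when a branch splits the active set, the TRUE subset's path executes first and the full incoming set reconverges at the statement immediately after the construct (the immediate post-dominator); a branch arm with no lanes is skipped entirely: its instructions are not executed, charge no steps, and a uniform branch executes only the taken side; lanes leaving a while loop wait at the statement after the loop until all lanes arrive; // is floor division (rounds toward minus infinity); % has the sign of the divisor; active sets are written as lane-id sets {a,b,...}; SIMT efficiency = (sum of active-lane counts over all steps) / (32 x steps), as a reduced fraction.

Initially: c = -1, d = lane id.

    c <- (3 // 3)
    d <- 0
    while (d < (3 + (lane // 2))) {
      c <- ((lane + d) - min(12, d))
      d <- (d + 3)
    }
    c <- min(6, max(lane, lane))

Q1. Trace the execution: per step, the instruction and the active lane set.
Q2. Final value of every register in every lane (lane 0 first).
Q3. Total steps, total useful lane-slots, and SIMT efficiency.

step 0: c <- (3 // 3)                {0,1,2,3,4,5,6,7,8,9,10,11,12,13,14,15,16,17,18,19,20,21,22,23,24,25,26,27,28,29,30,31}
step 1: d <- 0                       {0,1,2,3,4,5,6,7,8,9,10,11,12,13,14,15,16,17,18,19,20,21,22,23,24,25,26,27,28,29,30,31}
step 2: eval (d < (3 + (lane // 2))) {0,1,2,3,4,5,6,7,8,9,10,11,12,13,14,15,16,17,18,19,20,21,22,23,24,25,26,27,28,29,30,31}
step 3: c <- ((lane + d) - min(12, d)) {0,1,2,3,4,5,6,7,8,9,10,11,12,13,14,15,16,17,18,19,20,21,22,23,24,25,26,27,28,29,30,31}
step 4: d <- (d + 3)                 {0,1,2,3,4,5,6,7,8,9,10,11,12,13,14,15,16,17,18,19,20,21,22,23,24,25,26,27,28,29,30,31}
step 5: eval (d < (3 + (lane // 2))) {0,1,2,3,4,5,6,7,8,9,10,11,12,13,14,15,16,17,18,19,20,21,22,23,24,25,26,27,28,29,30,31}
step 6: c <- ((lane + d) - min(12, d)) {2,3,4,5,6,7,8,9,10,11,12,13,14,15,16,17,18,19,20,21,22,23,24,25,26,27,28,29,30,31}
step 7: d <- (d + 3)                 {2,3,4,5,6,7,8,9,10,11,12,13,14,15,16,17,18,19,20,21,22,23,24,25,26,27,28,29,30,31}
step 8: eval (d < (3 + (lane // 2))) {2,3,4,5,6,7,8,9,10,11,12,13,14,15,16,17,18,19,20,21,22,23,24,25,26,27,28,29,30,31}
step 9: c <- ((lane + d) - min(12, d)) {8,9,10,11,12,13,14,15,16,17,18,19,20,21,22,23,24,25,26,27,28,29,30,31}
step 10: d <- (d + 3)                 {8,9,10,11,12,13,14,15,16,17,18,19,20,21,22,23,24,25,26,27,28,29,30,31}
step 11: eval (d < (3 + (lane // 2))) {8,9,10,11,12,13,14,15,16,17,18,19,20,21,22,23,24,25,26,27,28,29,30,31}
step 12: c <- ((lane + d) - min(12, d)) {14,15,16,17,18,19,20,21,22,23,24,25,26,27,28,29,30,31}
step 13: d <- (d + 3)                 {14,15,16,17,18,19,20,21,22,23,24,25,26,27,28,29,30,31}
step 14: eval (d < (3 + (lane // 2))) {14,15,16,17,18,19,20,21,22,23,24,25,26,27,28,29,30,31}
step 15: c <- ((lane + d) - min(12, d)) {20,21,22,23,24,25,26,27,28,29,30,31}
step 16: d <- (d + 3)                 {20,21,22,23,24,25,26,27,28,29,30,31}
step 17: eval (d < (3 + (lane // 2))) {20,21,22,23,24,25,26,27,28,29,30,31}
step 18: c <- ((lane + d) - min(12, d)) {26,27,28,29,30,31}
step 19: d <- (d + 3)                 {26,27,28,29,30,31}
step 20: eval (d < (3 + (lane // 2))) {26,27,28,29,30,31}
step 21: c <- min(6, max(lane, lane)) {0,1,2,3,4,5,6,7,8,9,10,11,12,13,14,15,16,17,18,19,20,21,22,23,24,25,26,27,28,29,30,31}

Answer: 22 steps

c: 0,1,2,3,4,5,6,6,6,6,6,6,6,6,6,6,6,6,6,6,6,6,6,6,6,6,6,6,6,6,6,6
d: 3,3,6,6,6,6,6,6,9,9,9,9,9,9,12,12,12,12,12,12,15,15,15,15,15,15,18,18,18,18,18,18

steps = 22; useful = 494; efficiency = 494/704 = 247/352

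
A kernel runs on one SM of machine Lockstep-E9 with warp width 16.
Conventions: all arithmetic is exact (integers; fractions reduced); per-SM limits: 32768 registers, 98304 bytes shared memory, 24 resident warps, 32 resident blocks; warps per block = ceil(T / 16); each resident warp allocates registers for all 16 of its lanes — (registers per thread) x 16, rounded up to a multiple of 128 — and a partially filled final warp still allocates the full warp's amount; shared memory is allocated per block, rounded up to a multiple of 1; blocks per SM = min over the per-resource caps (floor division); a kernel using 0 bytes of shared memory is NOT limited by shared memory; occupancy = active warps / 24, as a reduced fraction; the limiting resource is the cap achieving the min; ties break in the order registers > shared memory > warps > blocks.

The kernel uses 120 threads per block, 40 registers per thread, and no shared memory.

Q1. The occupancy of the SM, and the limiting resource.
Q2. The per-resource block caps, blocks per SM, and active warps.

Answer: occupancy 1, limited by warps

registers: 6 blocks
shared memory: no limit (kernel uses none)
warps: 3 blocks
blocks: 32 blocks

Answer: 3 blocks, 24 active warps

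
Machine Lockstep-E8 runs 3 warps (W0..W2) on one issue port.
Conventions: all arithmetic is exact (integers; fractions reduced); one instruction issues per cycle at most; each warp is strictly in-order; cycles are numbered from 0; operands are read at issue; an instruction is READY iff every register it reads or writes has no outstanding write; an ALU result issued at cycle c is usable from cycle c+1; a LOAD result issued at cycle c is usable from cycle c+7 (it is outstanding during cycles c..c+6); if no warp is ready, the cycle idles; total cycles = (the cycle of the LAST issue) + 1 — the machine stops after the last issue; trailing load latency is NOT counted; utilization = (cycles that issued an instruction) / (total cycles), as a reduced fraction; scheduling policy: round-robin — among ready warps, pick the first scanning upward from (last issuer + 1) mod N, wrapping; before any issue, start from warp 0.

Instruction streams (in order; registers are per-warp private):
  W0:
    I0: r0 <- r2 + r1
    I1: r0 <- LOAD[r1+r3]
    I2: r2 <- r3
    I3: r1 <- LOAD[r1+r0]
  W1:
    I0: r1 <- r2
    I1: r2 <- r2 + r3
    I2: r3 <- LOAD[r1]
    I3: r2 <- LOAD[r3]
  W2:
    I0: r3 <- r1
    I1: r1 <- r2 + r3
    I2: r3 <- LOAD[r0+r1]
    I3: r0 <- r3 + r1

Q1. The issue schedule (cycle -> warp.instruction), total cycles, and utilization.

cycle 0: W0.I0
cycle 1: W1.I0
cycle 2: W2.I0
cycle 3: W0.I1
cycle 4: W1.I1
cycle 5: W2.I1
cycle 6: W0.I2
cycle 7: W1.I2
cycle 8: W2.I2
cycle 9: idle
cycle 10: W0.I3
cycle 11: idle
cycle 12: idle
cycle 13: idle
cycle 14: W1.I3
cycle 15: W2.I3

Answer: 16 cycles, utilization 3/4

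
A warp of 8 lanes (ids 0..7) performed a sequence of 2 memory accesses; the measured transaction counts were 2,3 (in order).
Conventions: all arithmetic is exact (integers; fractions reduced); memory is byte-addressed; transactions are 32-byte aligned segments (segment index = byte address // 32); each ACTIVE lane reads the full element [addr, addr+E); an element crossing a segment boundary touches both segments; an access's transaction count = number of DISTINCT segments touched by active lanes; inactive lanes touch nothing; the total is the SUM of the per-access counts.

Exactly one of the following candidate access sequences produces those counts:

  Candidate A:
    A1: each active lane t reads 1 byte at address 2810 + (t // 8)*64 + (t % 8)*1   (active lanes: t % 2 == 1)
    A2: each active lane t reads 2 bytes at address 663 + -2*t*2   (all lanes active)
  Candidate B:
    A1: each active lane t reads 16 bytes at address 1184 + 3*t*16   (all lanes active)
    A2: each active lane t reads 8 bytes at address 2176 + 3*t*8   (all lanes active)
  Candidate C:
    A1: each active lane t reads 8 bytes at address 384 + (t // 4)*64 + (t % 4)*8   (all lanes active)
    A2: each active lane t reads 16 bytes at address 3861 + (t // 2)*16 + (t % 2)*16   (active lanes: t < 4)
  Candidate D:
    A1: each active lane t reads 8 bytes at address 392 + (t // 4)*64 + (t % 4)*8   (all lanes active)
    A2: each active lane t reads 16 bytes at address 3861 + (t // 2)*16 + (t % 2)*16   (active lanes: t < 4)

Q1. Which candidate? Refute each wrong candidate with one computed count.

A: A2 gives 2 transactions, not 3
B: A1 gives 8 transactions, not 2
D: A1 gives 4 transactions, not 2
C: all counts match (2,3)

Answer: C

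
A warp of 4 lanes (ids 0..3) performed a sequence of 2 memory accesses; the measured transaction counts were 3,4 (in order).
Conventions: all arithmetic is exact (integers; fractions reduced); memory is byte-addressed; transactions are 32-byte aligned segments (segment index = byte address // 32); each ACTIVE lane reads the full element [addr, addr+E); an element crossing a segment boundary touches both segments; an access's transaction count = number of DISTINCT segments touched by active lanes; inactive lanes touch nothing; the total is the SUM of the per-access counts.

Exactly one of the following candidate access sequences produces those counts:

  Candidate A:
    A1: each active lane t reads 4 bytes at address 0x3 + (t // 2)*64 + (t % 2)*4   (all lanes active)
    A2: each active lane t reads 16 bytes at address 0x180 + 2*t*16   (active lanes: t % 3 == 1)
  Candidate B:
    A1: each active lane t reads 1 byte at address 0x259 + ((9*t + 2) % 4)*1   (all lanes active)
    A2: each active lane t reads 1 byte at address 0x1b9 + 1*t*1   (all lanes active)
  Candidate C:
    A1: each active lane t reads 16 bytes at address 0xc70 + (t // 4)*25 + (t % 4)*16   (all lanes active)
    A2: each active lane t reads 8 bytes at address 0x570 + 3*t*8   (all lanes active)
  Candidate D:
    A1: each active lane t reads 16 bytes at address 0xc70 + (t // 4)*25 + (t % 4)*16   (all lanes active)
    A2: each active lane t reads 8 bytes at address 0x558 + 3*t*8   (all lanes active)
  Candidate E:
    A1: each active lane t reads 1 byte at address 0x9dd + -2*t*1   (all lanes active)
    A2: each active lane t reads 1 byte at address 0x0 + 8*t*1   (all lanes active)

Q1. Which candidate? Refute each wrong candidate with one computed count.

A: A1 gives 2 transactions, not 3
B: A1 gives 1 transaction, not 3
C: A2 gives 3 transactions, not 4
E: A1 gives 1 transaction, not 3
D: all counts match (3,4)

Answer: D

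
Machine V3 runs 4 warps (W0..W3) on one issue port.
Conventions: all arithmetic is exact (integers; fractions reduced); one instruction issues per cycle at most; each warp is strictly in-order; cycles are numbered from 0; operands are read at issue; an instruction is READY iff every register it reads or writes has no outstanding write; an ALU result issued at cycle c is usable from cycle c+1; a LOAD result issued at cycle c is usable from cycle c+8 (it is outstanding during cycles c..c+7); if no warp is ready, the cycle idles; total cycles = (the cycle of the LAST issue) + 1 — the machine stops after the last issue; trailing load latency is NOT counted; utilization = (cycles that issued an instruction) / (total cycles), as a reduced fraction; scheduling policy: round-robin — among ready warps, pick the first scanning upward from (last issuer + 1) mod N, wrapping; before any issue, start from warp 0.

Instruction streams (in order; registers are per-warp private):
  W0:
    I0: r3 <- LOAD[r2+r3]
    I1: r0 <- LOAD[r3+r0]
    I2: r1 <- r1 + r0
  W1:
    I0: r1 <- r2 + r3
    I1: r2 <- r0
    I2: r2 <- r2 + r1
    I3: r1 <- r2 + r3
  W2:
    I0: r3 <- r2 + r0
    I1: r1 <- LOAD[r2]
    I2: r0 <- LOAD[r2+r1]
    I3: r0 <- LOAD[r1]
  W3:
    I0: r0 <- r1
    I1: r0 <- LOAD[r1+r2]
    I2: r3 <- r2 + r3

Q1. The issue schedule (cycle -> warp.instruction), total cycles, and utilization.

cycle 0: W0.I0
cycle 1: W1.I0
cycle 2: W2.I0
cycle 3: W3.I0
cycle 4: W1.I1
cycle 5: W2.I1
cycle 6: W3.I1
cycle 7: W1.I2
cycle 8: W3.I2
cycle 9: W0.I1
cycle 10: W1.I3
cycle 11: idle
cycle 12: idle
cycle 13: W2.I2
cycle 14: idle
cycle 15: idle
cycle 16: idle
cycle 17: W0.I2
cycle 18: idle
cycle 19: idle
cycle 20: idle
cycle 21: W2.I3

Answer: 22 cycles, utilization 7/11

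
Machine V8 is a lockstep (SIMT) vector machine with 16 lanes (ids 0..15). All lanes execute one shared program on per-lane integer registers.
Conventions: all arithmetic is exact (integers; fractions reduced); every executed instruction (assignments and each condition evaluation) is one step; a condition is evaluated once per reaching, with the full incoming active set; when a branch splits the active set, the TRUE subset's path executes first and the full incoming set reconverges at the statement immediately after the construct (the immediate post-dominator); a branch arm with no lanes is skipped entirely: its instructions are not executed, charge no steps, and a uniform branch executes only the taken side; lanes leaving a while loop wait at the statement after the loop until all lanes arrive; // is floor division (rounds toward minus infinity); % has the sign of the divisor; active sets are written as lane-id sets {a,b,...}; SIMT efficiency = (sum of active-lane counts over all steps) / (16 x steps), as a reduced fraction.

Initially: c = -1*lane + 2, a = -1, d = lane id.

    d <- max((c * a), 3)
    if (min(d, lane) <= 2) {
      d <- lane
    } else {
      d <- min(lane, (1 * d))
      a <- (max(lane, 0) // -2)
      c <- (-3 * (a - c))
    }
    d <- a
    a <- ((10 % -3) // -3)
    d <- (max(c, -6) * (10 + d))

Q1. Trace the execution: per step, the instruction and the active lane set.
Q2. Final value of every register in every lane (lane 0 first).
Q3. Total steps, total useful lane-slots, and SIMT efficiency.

step 0: d <- max((c * a), 3)         {0,1,2,3,4,5,6,7,8,9,10,11,12,13,14,15}
step 1: eval (min(d, lane) <= 2)     {0,1,2,3,4,5,6,7,8,9,10,11,12,13,14,15}
step 2: d <- lane                    {0,1,2}
step 3: d <- min(lane, (1 * d))      {3,4,5,6,7,8,9,10,11,12,13,14,15}
step 4: a <- (max(lane, 0) // -2)    {3,4,5,6,7,8,9,10,11,12,13,14,15}
step 5: c <- (-3 * (a - c))          {3,4,5,6,7,8,9,10,11,12,13,14,15}
step 6: d <- a                       {0,1,2,3,4,5,6,7,8,9,10,11,12,13,14,15}
step 7: a <- ((10 % -3) // -3)       {0,1,2,3,4,5,6,7,8,9,10,11,12,13,14,15}
step 8: d <- (max(c, -6) * (10 + d)) {0,1,2,3,4,5,6,7,8,9,10,11,12,13,14,15}

Answer: 9 steps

c: 2,1,0,3,0,0,-3,-3,-6,-6,-9,-9,-12,-12,-15,-15
a: 0,0,0,0,0,0,0,0,0,0,0,0,0,0,0,0
d: 18,9,0,24,0,0,-21,-18,-36,-30,-30,-24,-24,-18,-18,-12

steps = 9; useful = 122; efficiency = 122/144 = 61/72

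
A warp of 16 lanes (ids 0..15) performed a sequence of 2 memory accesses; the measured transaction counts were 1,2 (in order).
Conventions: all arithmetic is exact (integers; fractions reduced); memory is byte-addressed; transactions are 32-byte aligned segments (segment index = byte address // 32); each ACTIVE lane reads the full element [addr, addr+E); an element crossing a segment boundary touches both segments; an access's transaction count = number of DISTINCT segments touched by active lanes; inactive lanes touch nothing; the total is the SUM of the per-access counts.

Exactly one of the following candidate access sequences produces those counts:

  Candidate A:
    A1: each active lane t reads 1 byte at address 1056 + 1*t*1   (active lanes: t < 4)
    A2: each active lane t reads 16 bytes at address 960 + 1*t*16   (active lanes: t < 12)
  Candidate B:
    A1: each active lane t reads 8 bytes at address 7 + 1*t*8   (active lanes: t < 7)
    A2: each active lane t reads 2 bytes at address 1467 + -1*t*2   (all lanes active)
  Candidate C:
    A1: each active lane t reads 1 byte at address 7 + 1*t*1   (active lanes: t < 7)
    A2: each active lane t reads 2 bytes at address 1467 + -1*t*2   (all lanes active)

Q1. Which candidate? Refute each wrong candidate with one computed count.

A: A2 gives 6 transactions, not 2
B: A1 gives 2 transactions, not 1
C: all counts match (1,2)

Answer: C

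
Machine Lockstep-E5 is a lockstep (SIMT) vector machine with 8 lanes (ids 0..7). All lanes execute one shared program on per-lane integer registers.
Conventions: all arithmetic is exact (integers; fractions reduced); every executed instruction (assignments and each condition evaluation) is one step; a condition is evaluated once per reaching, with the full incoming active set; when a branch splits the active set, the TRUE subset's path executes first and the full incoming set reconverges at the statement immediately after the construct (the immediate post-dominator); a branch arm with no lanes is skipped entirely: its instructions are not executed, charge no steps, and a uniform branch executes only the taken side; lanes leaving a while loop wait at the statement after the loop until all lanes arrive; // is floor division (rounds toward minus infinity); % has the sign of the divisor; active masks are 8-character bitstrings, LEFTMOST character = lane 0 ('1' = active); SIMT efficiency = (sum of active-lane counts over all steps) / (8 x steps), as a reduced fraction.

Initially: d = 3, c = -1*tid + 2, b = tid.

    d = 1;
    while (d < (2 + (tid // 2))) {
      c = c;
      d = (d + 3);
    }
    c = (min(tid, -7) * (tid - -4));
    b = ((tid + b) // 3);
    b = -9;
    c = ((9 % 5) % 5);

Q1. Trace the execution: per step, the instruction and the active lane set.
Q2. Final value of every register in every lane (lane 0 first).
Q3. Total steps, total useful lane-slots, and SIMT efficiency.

step 0: d <- 1                       11111111
step 1: eval (d < (2 + (tid // 2)))  11111111
step 2: c <- c                       11111111
step 3: d <- (d + 3)                 11111111
step 4: eval (d < (2 + (tid // 2)))  11111111
step 5: c <- c                       00000011
step 6: d <- (d + 3)                 00000011
step 7: eval (d < (2 + (tid // 2)))  00000011
step 8: c <- (min(tid, -7) * (tid - -4)) 11111111
step 9: b <- ((tid + b) // 3)        11111111
step 10: b <- -9                      11111111
step 11: c <- ((9 % 5) % 5)           11111111

Answer: 12 steps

d: 4,4,4,4,4,4,7,7
c: 4,4,4,4,4,4,4,4
b: -9,-9,-9,-9,-9,-9,-9,-9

steps = 12; useful = 78; efficiency = 78/96 = 13/16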